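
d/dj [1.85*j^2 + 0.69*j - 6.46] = 3.7*j + 0.69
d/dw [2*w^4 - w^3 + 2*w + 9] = 8*w^3 - 3*w^2 + 2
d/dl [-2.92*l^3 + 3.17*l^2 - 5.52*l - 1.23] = -8.76*l^2 + 6.34*l - 5.52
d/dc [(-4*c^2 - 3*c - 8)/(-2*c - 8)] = 2*(c^2 + 8*c + 1)/(c^2 + 8*c + 16)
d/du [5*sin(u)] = 5*cos(u)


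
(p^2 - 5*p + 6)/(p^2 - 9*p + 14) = (p - 3)/(p - 7)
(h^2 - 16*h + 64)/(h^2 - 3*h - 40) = (h - 8)/(h + 5)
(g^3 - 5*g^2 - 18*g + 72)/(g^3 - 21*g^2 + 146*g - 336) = (g^2 + g - 12)/(g^2 - 15*g + 56)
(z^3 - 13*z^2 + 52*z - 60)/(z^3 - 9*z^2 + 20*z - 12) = (z - 5)/(z - 1)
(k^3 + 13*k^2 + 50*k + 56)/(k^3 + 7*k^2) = 1 + 6/k + 8/k^2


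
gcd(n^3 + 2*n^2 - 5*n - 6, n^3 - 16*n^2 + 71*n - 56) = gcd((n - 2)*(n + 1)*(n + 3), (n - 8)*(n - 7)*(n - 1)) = 1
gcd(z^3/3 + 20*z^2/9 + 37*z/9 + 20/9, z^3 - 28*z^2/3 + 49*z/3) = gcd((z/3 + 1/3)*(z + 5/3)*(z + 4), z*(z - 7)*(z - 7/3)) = 1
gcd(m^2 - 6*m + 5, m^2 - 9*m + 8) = m - 1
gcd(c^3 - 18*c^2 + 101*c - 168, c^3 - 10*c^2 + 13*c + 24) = c^2 - 11*c + 24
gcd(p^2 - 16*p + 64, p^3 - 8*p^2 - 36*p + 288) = p - 8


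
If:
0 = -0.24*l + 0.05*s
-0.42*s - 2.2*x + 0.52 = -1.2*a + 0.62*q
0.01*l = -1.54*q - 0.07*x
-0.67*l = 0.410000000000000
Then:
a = 1.80984848484848*x - 1.45933998836984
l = -0.61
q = 0.00397363830199651 - 0.0454545454545455*x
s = -2.94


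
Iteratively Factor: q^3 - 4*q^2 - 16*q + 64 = (q - 4)*(q^2 - 16) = (q - 4)*(q + 4)*(q - 4)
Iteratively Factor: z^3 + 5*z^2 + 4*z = (z)*(z^2 + 5*z + 4) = z*(z + 1)*(z + 4)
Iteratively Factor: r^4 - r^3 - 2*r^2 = (r - 2)*(r^3 + r^2) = r*(r - 2)*(r^2 + r) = r^2*(r - 2)*(r + 1)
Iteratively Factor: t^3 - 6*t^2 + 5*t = (t - 5)*(t^2 - t) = t*(t - 5)*(t - 1)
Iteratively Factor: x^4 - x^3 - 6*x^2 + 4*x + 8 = (x + 2)*(x^3 - 3*x^2 + 4) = (x - 2)*(x + 2)*(x^2 - x - 2) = (x - 2)^2*(x + 2)*(x + 1)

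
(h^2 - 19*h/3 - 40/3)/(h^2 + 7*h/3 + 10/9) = 3*(h - 8)/(3*h + 2)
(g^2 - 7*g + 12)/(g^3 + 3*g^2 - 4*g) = (g^2 - 7*g + 12)/(g*(g^2 + 3*g - 4))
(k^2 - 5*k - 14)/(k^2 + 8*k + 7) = (k^2 - 5*k - 14)/(k^2 + 8*k + 7)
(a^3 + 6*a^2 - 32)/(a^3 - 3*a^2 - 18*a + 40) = (a + 4)/(a - 5)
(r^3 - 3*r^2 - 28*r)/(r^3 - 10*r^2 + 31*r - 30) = r*(r^2 - 3*r - 28)/(r^3 - 10*r^2 + 31*r - 30)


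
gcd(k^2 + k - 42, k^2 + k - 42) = k^2 + k - 42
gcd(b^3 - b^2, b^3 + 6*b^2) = b^2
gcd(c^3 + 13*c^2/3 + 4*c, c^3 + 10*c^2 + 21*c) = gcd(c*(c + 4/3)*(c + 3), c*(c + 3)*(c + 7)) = c^2 + 3*c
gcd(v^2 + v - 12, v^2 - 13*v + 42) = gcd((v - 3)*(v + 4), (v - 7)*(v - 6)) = 1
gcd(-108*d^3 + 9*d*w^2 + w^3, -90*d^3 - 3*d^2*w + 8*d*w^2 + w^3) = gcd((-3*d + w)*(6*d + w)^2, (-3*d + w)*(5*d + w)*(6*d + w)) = -18*d^2 + 3*d*w + w^2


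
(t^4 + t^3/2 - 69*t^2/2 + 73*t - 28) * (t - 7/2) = t^5 - 3*t^4 - 145*t^3/4 + 775*t^2/4 - 567*t/2 + 98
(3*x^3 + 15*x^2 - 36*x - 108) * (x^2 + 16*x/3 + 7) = 3*x^5 + 31*x^4 + 65*x^3 - 195*x^2 - 828*x - 756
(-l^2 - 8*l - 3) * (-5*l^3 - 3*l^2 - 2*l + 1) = 5*l^5 + 43*l^4 + 41*l^3 + 24*l^2 - 2*l - 3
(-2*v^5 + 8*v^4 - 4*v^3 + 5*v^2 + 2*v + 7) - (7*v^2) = -2*v^5 + 8*v^4 - 4*v^3 - 2*v^2 + 2*v + 7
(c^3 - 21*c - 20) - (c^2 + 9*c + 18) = c^3 - c^2 - 30*c - 38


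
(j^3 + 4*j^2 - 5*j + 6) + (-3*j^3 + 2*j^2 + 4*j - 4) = -2*j^3 + 6*j^2 - j + 2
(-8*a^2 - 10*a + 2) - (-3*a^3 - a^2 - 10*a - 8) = 3*a^3 - 7*a^2 + 10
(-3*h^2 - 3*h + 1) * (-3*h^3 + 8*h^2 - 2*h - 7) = 9*h^5 - 15*h^4 - 21*h^3 + 35*h^2 + 19*h - 7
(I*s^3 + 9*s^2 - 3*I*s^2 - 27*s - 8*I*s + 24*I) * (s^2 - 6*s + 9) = I*s^5 + 9*s^4 - 9*I*s^4 - 81*s^3 + 19*I*s^3 + 243*s^2 + 45*I*s^2 - 243*s - 216*I*s + 216*I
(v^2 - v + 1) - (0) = v^2 - v + 1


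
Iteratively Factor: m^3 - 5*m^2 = (m)*(m^2 - 5*m) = m*(m - 5)*(m)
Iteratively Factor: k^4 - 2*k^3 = (k - 2)*(k^3) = k*(k - 2)*(k^2) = k^2*(k - 2)*(k)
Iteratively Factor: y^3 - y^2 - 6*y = (y)*(y^2 - y - 6) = y*(y - 3)*(y + 2)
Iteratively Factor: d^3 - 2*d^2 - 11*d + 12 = (d + 3)*(d^2 - 5*d + 4) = (d - 4)*(d + 3)*(d - 1)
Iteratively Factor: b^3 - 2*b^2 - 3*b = (b - 3)*(b^2 + b) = (b - 3)*(b + 1)*(b)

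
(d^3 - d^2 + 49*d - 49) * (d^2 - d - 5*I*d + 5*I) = d^5 - 2*d^4 - 5*I*d^4 + 50*d^3 + 10*I*d^3 - 98*d^2 - 250*I*d^2 + 49*d + 490*I*d - 245*I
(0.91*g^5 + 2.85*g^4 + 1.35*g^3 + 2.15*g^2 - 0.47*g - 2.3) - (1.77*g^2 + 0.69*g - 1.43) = 0.91*g^5 + 2.85*g^4 + 1.35*g^3 + 0.38*g^2 - 1.16*g - 0.87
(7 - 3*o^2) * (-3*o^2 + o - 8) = 9*o^4 - 3*o^3 + 3*o^2 + 7*o - 56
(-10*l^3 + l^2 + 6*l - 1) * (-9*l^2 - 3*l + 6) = 90*l^5 + 21*l^4 - 117*l^3 - 3*l^2 + 39*l - 6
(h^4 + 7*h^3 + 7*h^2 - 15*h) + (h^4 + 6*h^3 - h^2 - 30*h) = 2*h^4 + 13*h^3 + 6*h^2 - 45*h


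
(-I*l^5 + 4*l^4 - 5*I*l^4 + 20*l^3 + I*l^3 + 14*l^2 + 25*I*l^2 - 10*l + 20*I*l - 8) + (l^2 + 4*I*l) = -I*l^5 + 4*l^4 - 5*I*l^4 + 20*l^3 + I*l^3 + 15*l^2 + 25*I*l^2 - 10*l + 24*I*l - 8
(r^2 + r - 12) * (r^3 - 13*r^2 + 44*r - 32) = r^5 - 12*r^4 + 19*r^3 + 168*r^2 - 560*r + 384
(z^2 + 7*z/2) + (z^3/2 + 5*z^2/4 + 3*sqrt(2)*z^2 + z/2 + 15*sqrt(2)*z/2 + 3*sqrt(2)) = z^3/2 + 9*z^2/4 + 3*sqrt(2)*z^2 + 4*z + 15*sqrt(2)*z/2 + 3*sqrt(2)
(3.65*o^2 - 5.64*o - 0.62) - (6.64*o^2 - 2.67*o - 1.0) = -2.99*o^2 - 2.97*o + 0.38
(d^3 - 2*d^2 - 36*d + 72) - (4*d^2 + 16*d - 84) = d^3 - 6*d^2 - 52*d + 156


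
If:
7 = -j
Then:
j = -7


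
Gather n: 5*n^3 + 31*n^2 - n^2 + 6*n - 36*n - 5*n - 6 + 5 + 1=5*n^3 + 30*n^2 - 35*n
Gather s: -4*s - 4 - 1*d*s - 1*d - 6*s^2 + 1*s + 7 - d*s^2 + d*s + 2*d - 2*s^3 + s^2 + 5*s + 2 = d - 2*s^3 + s^2*(-d - 5) + 2*s + 5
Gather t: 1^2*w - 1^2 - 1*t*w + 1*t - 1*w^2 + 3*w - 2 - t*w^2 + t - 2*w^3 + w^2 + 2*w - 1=t*(-w^2 - w + 2) - 2*w^3 + 6*w - 4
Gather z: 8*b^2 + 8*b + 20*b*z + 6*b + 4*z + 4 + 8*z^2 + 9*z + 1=8*b^2 + 14*b + 8*z^2 + z*(20*b + 13) + 5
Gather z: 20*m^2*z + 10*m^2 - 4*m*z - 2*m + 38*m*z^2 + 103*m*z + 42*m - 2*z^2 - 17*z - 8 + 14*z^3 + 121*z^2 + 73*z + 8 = 10*m^2 + 40*m + 14*z^3 + z^2*(38*m + 119) + z*(20*m^2 + 99*m + 56)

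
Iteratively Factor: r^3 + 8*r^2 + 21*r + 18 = (r + 3)*(r^2 + 5*r + 6) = (r + 3)^2*(r + 2)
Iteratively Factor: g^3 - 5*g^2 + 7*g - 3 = (g - 3)*(g^2 - 2*g + 1) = (g - 3)*(g - 1)*(g - 1)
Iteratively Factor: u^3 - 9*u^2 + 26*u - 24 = (u - 2)*(u^2 - 7*u + 12) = (u - 3)*(u - 2)*(u - 4)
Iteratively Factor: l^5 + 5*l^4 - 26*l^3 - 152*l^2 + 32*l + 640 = (l - 2)*(l^4 + 7*l^3 - 12*l^2 - 176*l - 320) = (l - 2)*(l + 4)*(l^3 + 3*l^2 - 24*l - 80) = (l - 5)*(l - 2)*(l + 4)*(l^2 + 8*l + 16) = (l - 5)*(l - 2)*(l + 4)^2*(l + 4)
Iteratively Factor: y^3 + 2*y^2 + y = (y)*(y^2 + 2*y + 1) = y*(y + 1)*(y + 1)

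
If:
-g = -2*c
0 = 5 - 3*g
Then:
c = 5/6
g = 5/3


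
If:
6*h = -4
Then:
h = -2/3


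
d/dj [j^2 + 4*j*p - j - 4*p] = 2*j + 4*p - 1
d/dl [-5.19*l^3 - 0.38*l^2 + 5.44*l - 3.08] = -15.57*l^2 - 0.76*l + 5.44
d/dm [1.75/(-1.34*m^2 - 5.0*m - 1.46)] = (4.69*m + 8.75)/(1.34*m^2 + 5.0*m + 1.46)^2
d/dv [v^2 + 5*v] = 2*v + 5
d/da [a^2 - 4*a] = 2*a - 4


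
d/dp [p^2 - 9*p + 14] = 2*p - 9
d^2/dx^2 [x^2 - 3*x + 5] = 2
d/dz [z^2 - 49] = 2*z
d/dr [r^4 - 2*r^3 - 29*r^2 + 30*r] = 4*r^3 - 6*r^2 - 58*r + 30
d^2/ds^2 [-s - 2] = 0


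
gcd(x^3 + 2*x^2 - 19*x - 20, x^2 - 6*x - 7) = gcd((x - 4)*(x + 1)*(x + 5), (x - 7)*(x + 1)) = x + 1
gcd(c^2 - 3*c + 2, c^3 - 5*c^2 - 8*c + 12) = c - 1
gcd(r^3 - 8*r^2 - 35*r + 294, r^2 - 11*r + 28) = r - 7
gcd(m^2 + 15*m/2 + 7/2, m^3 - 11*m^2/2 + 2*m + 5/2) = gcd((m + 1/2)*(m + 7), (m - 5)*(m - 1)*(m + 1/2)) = m + 1/2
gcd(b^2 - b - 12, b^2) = 1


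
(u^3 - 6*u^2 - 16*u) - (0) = u^3 - 6*u^2 - 16*u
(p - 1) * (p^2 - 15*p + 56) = p^3 - 16*p^2 + 71*p - 56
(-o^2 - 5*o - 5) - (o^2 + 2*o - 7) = -2*o^2 - 7*o + 2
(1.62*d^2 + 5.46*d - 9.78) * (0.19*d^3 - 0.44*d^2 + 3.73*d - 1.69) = 0.3078*d^5 + 0.3246*d^4 + 1.782*d^3 + 21.9312*d^2 - 45.7068*d + 16.5282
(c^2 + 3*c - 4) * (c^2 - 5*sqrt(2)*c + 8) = c^4 - 5*sqrt(2)*c^3 + 3*c^3 - 15*sqrt(2)*c^2 + 4*c^2 + 24*c + 20*sqrt(2)*c - 32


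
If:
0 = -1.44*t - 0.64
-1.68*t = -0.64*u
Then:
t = -0.44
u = -1.17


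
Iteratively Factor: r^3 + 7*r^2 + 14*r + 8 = (r + 4)*(r^2 + 3*r + 2) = (r + 1)*(r + 4)*(r + 2)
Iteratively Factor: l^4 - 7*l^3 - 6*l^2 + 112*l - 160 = (l - 2)*(l^3 - 5*l^2 - 16*l + 80) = (l - 5)*(l - 2)*(l^2 - 16) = (l - 5)*(l - 4)*(l - 2)*(l + 4)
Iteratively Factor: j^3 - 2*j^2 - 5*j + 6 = (j - 3)*(j^2 + j - 2) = (j - 3)*(j + 2)*(j - 1)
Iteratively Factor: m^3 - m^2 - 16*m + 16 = (m + 4)*(m^2 - 5*m + 4) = (m - 4)*(m + 4)*(m - 1)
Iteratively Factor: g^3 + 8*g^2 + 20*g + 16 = (g + 4)*(g^2 + 4*g + 4) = (g + 2)*(g + 4)*(g + 2)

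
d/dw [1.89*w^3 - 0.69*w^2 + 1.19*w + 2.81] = 5.67*w^2 - 1.38*w + 1.19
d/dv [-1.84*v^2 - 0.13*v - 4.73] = -3.68*v - 0.13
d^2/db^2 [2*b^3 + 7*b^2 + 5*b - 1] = 12*b + 14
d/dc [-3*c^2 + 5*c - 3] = 5 - 6*c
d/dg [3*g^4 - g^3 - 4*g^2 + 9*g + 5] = 12*g^3 - 3*g^2 - 8*g + 9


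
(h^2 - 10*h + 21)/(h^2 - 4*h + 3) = (h - 7)/(h - 1)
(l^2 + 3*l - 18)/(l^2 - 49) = (l^2 + 3*l - 18)/(l^2 - 49)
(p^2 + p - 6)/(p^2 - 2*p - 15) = (p - 2)/(p - 5)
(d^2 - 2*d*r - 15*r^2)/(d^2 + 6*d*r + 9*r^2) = (d - 5*r)/(d + 3*r)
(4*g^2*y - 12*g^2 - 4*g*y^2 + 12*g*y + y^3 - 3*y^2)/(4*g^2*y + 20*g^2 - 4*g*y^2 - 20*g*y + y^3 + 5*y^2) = (y - 3)/(y + 5)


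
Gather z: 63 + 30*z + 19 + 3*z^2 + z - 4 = 3*z^2 + 31*z + 78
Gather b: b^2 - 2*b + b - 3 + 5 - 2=b^2 - b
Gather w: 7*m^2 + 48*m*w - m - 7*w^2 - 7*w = 7*m^2 - m - 7*w^2 + w*(48*m - 7)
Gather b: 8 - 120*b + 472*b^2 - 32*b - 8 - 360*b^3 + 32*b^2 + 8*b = -360*b^3 + 504*b^2 - 144*b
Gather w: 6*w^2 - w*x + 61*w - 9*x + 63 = 6*w^2 + w*(61 - x) - 9*x + 63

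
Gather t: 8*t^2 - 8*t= 8*t^2 - 8*t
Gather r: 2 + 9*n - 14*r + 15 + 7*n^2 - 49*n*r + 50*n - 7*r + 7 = 7*n^2 + 59*n + r*(-49*n - 21) + 24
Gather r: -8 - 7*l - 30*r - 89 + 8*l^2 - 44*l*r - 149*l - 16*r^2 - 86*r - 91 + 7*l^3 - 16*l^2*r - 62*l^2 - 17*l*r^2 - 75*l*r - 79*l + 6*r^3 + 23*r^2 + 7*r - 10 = 7*l^3 - 54*l^2 - 235*l + 6*r^3 + r^2*(7 - 17*l) + r*(-16*l^2 - 119*l - 109) - 198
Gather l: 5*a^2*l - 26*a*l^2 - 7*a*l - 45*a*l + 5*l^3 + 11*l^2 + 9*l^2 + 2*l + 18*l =5*l^3 + l^2*(20 - 26*a) + l*(5*a^2 - 52*a + 20)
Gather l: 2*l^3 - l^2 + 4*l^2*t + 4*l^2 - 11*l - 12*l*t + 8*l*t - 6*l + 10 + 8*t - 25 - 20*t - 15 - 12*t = 2*l^3 + l^2*(4*t + 3) + l*(-4*t - 17) - 24*t - 30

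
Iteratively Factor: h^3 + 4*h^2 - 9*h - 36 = (h - 3)*(h^2 + 7*h + 12) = (h - 3)*(h + 4)*(h + 3)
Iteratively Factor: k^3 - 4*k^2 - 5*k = (k - 5)*(k^2 + k) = (k - 5)*(k + 1)*(k)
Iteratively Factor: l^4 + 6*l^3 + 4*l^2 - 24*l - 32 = (l + 4)*(l^3 + 2*l^2 - 4*l - 8) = (l - 2)*(l + 4)*(l^2 + 4*l + 4) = (l - 2)*(l + 2)*(l + 4)*(l + 2)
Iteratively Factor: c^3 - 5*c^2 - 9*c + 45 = (c - 3)*(c^2 - 2*c - 15) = (c - 5)*(c - 3)*(c + 3)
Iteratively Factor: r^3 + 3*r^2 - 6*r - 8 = (r + 4)*(r^2 - r - 2) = (r + 1)*(r + 4)*(r - 2)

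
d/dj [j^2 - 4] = 2*j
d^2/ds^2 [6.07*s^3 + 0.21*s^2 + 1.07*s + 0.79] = 36.42*s + 0.42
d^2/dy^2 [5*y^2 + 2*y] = 10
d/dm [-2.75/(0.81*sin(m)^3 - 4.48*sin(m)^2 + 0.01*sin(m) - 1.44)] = (6.6825*sin(m)^2 - 24.64*sin(m) + 0.0275)*cos(m)/(0.81*sin(m)^3 - 4.48*sin(m)^2 + 0.01*sin(m) - 1.44)^2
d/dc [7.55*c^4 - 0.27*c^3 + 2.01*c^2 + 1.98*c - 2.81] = 30.2*c^3 - 0.81*c^2 + 4.02*c + 1.98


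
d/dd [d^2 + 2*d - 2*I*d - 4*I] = 2*d + 2 - 2*I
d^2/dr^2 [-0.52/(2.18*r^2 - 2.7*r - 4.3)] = (-4.942496*r^2 + 6.12144*r + 0.52*(4.36*r - 2.7)*(8.72*r - 5.4) + 9.74896)/(-2.18*r^2 + 2.7*r + 4.3)^3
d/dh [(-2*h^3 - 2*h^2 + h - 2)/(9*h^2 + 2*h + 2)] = (-18*h^4 - 8*h^3 - 25*h^2 + 28*h + 6)/(81*h^4 + 36*h^3 + 40*h^2 + 8*h + 4)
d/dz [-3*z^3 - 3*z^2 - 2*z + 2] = -9*z^2 - 6*z - 2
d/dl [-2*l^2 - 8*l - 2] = -4*l - 8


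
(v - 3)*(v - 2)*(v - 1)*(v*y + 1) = v^4*y - 6*v^3*y + v^3 + 11*v^2*y - 6*v^2 - 6*v*y + 11*v - 6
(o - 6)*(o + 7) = o^2 + o - 42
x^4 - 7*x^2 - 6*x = x*(x - 3)*(x + 1)*(x + 2)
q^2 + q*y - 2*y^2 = (q - y)*(q + 2*y)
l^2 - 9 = (l - 3)*(l + 3)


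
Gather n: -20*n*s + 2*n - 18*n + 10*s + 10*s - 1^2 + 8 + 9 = n*(-20*s - 16) + 20*s + 16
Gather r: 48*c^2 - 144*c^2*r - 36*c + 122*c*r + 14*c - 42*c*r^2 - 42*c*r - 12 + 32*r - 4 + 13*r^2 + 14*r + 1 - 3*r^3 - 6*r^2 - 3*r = 48*c^2 - 22*c - 3*r^3 + r^2*(7 - 42*c) + r*(-144*c^2 + 80*c + 43) - 15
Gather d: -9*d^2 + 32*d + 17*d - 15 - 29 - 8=-9*d^2 + 49*d - 52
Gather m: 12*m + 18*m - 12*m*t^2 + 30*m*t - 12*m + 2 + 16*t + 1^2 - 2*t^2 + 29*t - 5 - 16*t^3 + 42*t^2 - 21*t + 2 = m*(-12*t^2 + 30*t + 18) - 16*t^3 + 40*t^2 + 24*t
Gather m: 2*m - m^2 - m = -m^2 + m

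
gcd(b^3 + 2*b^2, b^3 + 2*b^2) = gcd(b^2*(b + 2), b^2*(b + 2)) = b^3 + 2*b^2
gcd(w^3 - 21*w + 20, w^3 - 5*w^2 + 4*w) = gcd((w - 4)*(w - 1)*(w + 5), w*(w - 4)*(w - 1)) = w^2 - 5*w + 4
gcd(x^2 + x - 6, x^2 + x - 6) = x^2 + x - 6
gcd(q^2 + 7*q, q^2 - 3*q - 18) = 1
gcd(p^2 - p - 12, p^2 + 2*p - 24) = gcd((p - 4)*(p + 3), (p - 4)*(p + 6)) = p - 4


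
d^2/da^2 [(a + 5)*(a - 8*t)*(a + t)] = 6*a - 14*t + 10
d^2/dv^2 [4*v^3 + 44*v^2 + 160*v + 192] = 24*v + 88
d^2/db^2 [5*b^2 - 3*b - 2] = 10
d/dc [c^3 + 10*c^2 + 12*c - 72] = 3*c^2 + 20*c + 12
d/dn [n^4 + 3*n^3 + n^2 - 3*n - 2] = 4*n^3 + 9*n^2 + 2*n - 3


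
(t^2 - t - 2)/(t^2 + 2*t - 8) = (t + 1)/(t + 4)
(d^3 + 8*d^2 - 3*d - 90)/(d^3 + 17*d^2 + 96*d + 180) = (d - 3)/(d + 6)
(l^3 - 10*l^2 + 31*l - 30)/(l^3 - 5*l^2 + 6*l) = (l - 5)/l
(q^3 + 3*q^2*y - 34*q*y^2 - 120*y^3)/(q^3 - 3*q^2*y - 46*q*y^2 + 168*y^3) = (-q^2 - 9*q*y - 20*y^2)/(-q^2 - 3*q*y + 28*y^2)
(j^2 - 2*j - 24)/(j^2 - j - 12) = (-j^2 + 2*j + 24)/(-j^2 + j + 12)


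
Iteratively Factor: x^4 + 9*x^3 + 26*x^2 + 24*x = (x + 2)*(x^3 + 7*x^2 + 12*x) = (x + 2)*(x + 4)*(x^2 + 3*x) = x*(x + 2)*(x + 4)*(x + 3)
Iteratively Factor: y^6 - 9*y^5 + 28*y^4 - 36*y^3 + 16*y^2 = (y)*(y^5 - 9*y^4 + 28*y^3 - 36*y^2 + 16*y) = y^2*(y^4 - 9*y^3 + 28*y^2 - 36*y + 16) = y^2*(y - 2)*(y^3 - 7*y^2 + 14*y - 8) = y^2*(y - 4)*(y - 2)*(y^2 - 3*y + 2) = y^2*(y - 4)*(y - 2)^2*(y - 1)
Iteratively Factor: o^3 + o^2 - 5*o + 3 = (o - 1)*(o^2 + 2*o - 3) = (o - 1)^2*(o + 3)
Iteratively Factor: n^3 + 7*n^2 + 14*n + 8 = (n + 1)*(n^2 + 6*n + 8) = (n + 1)*(n + 2)*(n + 4)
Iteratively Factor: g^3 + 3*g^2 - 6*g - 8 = (g - 2)*(g^2 + 5*g + 4) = (g - 2)*(g + 4)*(g + 1)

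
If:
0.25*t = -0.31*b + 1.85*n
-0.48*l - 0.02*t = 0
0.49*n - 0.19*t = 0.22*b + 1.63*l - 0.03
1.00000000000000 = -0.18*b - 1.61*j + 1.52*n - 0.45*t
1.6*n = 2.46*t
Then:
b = 0.21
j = -0.62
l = -0.00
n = 0.04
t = 0.02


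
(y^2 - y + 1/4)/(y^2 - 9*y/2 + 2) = (y - 1/2)/(y - 4)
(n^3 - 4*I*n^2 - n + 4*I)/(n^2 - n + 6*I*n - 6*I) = (n^2 + n*(1 - 4*I) - 4*I)/(n + 6*I)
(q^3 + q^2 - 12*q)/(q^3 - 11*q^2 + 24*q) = (q + 4)/(q - 8)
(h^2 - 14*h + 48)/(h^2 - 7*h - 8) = (h - 6)/(h + 1)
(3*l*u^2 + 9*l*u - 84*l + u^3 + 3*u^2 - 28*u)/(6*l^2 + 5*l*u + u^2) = (u^2 + 3*u - 28)/(2*l + u)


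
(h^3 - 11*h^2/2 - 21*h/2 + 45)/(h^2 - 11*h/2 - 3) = (2*h^2 + h - 15)/(2*h + 1)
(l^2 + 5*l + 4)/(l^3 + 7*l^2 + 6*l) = (l + 4)/(l*(l + 6))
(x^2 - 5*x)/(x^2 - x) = (x - 5)/(x - 1)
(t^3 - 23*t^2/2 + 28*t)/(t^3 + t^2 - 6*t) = (t^2 - 23*t/2 + 28)/(t^2 + t - 6)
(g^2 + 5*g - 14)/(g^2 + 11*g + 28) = (g - 2)/(g + 4)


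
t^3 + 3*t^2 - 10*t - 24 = (t - 3)*(t + 2)*(t + 4)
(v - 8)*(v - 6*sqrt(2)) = v^2 - 6*sqrt(2)*v - 8*v + 48*sqrt(2)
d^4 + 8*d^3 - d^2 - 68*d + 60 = (d - 2)*(d - 1)*(d + 5)*(d + 6)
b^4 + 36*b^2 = b^2*(b - 6*I)*(b + 6*I)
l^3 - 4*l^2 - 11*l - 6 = (l - 6)*(l + 1)^2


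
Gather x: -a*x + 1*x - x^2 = -x^2 + x*(1 - a)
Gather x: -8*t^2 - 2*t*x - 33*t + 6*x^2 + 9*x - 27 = -8*t^2 - 33*t + 6*x^2 + x*(9 - 2*t) - 27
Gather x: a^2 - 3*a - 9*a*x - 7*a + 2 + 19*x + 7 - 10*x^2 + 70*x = a^2 - 10*a - 10*x^2 + x*(89 - 9*a) + 9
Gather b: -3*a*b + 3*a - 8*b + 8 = 3*a + b*(-3*a - 8) + 8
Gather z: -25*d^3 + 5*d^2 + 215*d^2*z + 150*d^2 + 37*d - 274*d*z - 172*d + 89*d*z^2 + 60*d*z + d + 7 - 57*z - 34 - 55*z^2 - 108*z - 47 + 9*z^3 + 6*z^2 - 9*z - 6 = -25*d^3 + 155*d^2 - 134*d + 9*z^3 + z^2*(89*d - 49) + z*(215*d^2 - 214*d - 174) - 80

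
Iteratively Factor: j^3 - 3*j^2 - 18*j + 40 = (j - 5)*(j^2 + 2*j - 8) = (j - 5)*(j - 2)*(j + 4)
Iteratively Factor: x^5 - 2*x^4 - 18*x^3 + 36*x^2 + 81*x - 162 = (x - 3)*(x^4 + x^3 - 15*x^2 - 9*x + 54) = (x - 3)^2*(x^3 + 4*x^2 - 3*x - 18) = (x - 3)^2*(x + 3)*(x^2 + x - 6) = (x - 3)^2*(x + 3)^2*(x - 2)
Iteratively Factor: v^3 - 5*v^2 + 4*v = (v - 1)*(v^2 - 4*v) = (v - 4)*(v - 1)*(v)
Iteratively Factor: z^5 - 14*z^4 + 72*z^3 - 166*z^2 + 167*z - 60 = (z - 3)*(z^4 - 11*z^3 + 39*z^2 - 49*z + 20) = (z - 5)*(z - 3)*(z^3 - 6*z^2 + 9*z - 4) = (z - 5)*(z - 3)*(z - 1)*(z^2 - 5*z + 4) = (z - 5)*(z - 4)*(z - 3)*(z - 1)*(z - 1)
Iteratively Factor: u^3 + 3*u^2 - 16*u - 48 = (u - 4)*(u^2 + 7*u + 12) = (u - 4)*(u + 3)*(u + 4)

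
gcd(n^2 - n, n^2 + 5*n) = n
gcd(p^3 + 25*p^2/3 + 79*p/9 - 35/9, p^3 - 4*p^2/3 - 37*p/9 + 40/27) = p^2 + 4*p/3 - 5/9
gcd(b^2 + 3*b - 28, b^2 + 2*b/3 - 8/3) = 1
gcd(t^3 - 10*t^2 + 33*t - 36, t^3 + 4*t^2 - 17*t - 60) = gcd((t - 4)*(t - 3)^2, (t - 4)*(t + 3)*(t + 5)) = t - 4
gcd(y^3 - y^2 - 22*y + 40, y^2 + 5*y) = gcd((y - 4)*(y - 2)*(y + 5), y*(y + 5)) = y + 5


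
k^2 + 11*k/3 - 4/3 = (k - 1/3)*(k + 4)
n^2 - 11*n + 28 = (n - 7)*(n - 4)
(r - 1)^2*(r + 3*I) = r^3 - 2*r^2 + 3*I*r^2 + r - 6*I*r + 3*I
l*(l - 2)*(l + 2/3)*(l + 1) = l^4 - l^3/3 - 8*l^2/3 - 4*l/3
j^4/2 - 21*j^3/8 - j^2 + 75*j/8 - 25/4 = (j/2 + 1)*(j - 5)*(j - 5/4)*(j - 1)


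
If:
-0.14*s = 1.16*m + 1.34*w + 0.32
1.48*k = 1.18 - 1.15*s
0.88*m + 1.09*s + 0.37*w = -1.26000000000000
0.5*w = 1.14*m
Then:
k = 1.65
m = -0.04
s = -1.09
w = -0.09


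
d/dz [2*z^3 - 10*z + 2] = 6*z^2 - 10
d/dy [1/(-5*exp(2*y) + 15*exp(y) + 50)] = (2*exp(y) - 3)*exp(y)/(5*(-exp(2*y) + 3*exp(y) + 10)^2)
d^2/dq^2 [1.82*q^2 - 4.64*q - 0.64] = 3.64000000000000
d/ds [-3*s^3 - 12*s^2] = 3*s*(-3*s - 8)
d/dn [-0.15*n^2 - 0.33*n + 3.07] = -0.3*n - 0.33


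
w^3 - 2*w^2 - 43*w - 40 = (w - 8)*(w + 1)*(w + 5)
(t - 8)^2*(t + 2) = t^3 - 14*t^2 + 32*t + 128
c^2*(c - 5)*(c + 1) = c^4 - 4*c^3 - 5*c^2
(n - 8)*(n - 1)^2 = n^3 - 10*n^2 + 17*n - 8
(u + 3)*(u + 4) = u^2 + 7*u + 12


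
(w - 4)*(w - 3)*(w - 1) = w^3 - 8*w^2 + 19*w - 12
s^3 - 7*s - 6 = (s - 3)*(s + 1)*(s + 2)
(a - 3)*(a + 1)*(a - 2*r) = a^3 - 2*a^2*r - 2*a^2 + 4*a*r - 3*a + 6*r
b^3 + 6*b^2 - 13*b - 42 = (b - 3)*(b + 2)*(b + 7)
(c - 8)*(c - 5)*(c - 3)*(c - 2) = c^4 - 18*c^3 + 111*c^2 - 278*c + 240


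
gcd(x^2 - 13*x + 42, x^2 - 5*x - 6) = x - 6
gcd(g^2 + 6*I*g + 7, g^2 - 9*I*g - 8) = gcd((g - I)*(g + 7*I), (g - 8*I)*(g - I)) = g - I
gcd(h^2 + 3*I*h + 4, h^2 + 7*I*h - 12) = h + 4*I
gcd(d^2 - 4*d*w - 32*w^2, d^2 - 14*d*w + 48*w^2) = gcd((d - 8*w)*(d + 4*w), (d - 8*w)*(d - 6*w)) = -d + 8*w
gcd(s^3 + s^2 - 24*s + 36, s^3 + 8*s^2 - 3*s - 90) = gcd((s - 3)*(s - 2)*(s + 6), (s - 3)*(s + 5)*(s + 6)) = s^2 + 3*s - 18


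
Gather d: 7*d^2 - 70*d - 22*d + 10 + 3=7*d^2 - 92*d + 13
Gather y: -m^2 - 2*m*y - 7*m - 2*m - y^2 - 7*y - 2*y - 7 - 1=-m^2 - 9*m - y^2 + y*(-2*m - 9) - 8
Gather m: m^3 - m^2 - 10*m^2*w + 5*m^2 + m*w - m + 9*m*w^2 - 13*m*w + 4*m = m^3 + m^2*(4 - 10*w) + m*(9*w^2 - 12*w + 3)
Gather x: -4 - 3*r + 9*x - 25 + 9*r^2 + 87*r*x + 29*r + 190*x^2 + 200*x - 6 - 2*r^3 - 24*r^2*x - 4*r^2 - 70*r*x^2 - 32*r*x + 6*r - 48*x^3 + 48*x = -2*r^3 + 5*r^2 + 32*r - 48*x^3 + x^2*(190 - 70*r) + x*(-24*r^2 + 55*r + 257) - 35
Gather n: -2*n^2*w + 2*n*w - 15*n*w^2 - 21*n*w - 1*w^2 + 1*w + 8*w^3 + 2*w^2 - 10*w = -2*n^2*w + n*(-15*w^2 - 19*w) + 8*w^3 + w^2 - 9*w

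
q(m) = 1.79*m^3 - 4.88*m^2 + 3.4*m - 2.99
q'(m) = 5.37*m^2 - 9.76*m + 3.4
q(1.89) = -1.91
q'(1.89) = 4.14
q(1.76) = -2.36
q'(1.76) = 2.86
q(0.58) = -2.31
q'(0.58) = -0.45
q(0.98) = -2.66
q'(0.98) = -1.01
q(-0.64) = -7.63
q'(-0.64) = 11.85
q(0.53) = -2.29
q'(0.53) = -0.26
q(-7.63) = -1108.14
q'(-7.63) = 390.49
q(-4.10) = -222.33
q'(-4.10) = 133.69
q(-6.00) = -585.71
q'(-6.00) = 255.28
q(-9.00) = -1733.78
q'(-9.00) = 526.21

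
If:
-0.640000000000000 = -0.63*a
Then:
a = 1.02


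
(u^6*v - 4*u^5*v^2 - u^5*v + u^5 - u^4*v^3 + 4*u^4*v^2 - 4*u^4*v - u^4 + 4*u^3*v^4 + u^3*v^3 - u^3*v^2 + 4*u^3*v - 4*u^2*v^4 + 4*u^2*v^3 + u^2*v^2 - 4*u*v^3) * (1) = u^6*v - 4*u^5*v^2 - u^5*v + u^5 - u^4*v^3 + 4*u^4*v^2 - 4*u^4*v - u^4 + 4*u^3*v^4 + u^3*v^3 - u^3*v^2 + 4*u^3*v - 4*u^2*v^4 + 4*u^2*v^3 + u^2*v^2 - 4*u*v^3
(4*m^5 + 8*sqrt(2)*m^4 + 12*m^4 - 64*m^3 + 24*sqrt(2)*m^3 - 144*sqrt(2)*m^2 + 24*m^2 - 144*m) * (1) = 4*m^5 + 8*sqrt(2)*m^4 + 12*m^4 - 64*m^3 + 24*sqrt(2)*m^3 - 144*sqrt(2)*m^2 + 24*m^2 - 144*m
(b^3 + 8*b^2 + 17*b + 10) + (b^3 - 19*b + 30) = 2*b^3 + 8*b^2 - 2*b + 40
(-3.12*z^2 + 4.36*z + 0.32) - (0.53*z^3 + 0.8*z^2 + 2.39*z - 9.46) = -0.53*z^3 - 3.92*z^2 + 1.97*z + 9.78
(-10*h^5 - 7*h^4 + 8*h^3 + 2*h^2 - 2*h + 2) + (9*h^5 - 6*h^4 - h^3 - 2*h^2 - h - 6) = -h^5 - 13*h^4 + 7*h^3 - 3*h - 4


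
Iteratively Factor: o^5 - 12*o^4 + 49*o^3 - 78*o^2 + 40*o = (o)*(o^4 - 12*o^3 + 49*o^2 - 78*o + 40) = o*(o - 4)*(o^3 - 8*o^2 + 17*o - 10) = o*(o - 4)*(o - 1)*(o^2 - 7*o + 10) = o*(o - 5)*(o - 4)*(o - 1)*(o - 2)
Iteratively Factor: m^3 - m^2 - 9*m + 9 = (m - 3)*(m^2 + 2*m - 3) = (m - 3)*(m + 3)*(m - 1)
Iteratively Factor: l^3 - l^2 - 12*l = (l)*(l^2 - l - 12) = l*(l + 3)*(l - 4)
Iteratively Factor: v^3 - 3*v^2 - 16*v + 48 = (v - 3)*(v^2 - 16) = (v - 3)*(v + 4)*(v - 4)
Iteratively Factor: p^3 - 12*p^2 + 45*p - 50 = (p - 5)*(p^2 - 7*p + 10) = (p - 5)*(p - 2)*(p - 5)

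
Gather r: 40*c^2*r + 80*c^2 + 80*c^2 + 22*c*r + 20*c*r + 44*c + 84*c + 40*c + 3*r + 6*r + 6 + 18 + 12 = 160*c^2 + 168*c + r*(40*c^2 + 42*c + 9) + 36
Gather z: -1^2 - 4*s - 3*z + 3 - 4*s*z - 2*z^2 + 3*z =-4*s*z - 4*s - 2*z^2 + 2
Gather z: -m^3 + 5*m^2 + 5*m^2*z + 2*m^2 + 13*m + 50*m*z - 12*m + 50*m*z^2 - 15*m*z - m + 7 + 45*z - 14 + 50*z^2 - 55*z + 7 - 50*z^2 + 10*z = -m^3 + 7*m^2 + 50*m*z^2 + z*(5*m^2 + 35*m)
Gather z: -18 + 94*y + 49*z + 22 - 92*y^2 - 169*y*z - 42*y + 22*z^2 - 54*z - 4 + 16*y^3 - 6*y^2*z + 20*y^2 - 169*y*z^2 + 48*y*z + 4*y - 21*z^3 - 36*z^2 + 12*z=16*y^3 - 72*y^2 + 56*y - 21*z^3 + z^2*(-169*y - 14) + z*(-6*y^2 - 121*y + 7)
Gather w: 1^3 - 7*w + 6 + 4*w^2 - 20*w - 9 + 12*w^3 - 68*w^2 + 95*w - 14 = 12*w^3 - 64*w^2 + 68*w - 16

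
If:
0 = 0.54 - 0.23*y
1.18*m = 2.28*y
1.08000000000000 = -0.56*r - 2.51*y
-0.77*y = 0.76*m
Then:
No Solution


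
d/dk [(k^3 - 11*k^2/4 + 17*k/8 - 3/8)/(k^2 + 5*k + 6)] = (8*k^4 + 80*k^3 + 17*k^2 - 258*k + 117)/(8*(k^4 + 10*k^3 + 37*k^2 + 60*k + 36))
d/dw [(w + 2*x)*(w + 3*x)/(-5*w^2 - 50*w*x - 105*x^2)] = -x/(w^2 + 14*w*x + 49*x^2)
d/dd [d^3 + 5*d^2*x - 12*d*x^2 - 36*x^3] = 3*d^2 + 10*d*x - 12*x^2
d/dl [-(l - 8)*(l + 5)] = 3 - 2*l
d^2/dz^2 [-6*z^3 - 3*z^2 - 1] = -36*z - 6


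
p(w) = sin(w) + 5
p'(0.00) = 1.00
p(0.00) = 5.00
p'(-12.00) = 0.84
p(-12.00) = 5.54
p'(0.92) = 0.61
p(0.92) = 5.80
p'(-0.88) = 0.64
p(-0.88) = 4.23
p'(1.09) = 0.46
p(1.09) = 5.89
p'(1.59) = -0.02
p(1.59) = 6.00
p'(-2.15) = -0.55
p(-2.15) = 4.16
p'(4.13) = -0.55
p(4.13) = 4.16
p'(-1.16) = 0.40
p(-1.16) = 4.08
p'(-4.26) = -0.44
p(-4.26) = 5.90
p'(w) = cos(w)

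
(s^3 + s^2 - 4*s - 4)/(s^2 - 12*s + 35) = (s^3 + s^2 - 4*s - 4)/(s^2 - 12*s + 35)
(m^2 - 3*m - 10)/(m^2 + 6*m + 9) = (m^2 - 3*m - 10)/(m^2 + 6*m + 9)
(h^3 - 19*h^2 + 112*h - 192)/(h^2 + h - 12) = (h^2 - 16*h + 64)/(h + 4)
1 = 1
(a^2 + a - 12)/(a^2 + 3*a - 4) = (a - 3)/(a - 1)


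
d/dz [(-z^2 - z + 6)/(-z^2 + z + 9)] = (-2*z^2 - 6*z - 15)/(z^4 - 2*z^3 - 17*z^2 + 18*z + 81)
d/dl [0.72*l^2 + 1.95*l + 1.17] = 1.44*l + 1.95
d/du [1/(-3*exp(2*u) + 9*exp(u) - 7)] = (6*exp(u) - 9)*exp(u)/(3*exp(2*u) - 9*exp(u) + 7)^2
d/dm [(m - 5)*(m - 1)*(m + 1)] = 3*m^2 - 10*m - 1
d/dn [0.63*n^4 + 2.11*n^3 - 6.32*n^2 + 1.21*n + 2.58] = 2.52*n^3 + 6.33*n^2 - 12.64*n + 1.21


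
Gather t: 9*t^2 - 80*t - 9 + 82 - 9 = 9*t^2 - 80*t + 64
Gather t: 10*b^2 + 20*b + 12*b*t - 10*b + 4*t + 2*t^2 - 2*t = 10*b^2 + 10*b + 2*t^2 + t*(12*b + 2)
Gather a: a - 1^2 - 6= a - 7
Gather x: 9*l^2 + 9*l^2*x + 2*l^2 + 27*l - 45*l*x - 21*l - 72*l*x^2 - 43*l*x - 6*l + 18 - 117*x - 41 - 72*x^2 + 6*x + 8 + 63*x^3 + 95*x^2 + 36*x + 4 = 11*l^2 + 63*x^3 + x^2*(23 - 72*l) + x*(9*l^2 - 88*l - 75) - 11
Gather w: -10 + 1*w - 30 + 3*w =4*w - 40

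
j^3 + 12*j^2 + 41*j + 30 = (j + 1)*(j + 5)*(j + 6)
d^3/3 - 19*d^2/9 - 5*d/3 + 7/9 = (d/3 + 1/3)*(d - 7)*(d - 1/3)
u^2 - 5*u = u*(u - 5)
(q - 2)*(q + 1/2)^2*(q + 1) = q^4 - 11*q^2/4 - 9*q/4 - 1/2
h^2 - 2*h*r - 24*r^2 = (h - 6*r)*(h + 4*r)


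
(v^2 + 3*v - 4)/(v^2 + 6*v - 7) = (v + 4)/(v + 7)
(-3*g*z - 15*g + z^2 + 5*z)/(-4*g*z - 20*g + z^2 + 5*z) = (-3*g + z)/(-4*g + z)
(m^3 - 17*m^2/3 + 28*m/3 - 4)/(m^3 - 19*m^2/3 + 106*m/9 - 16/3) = 3*(m - 2)/(3*m - 8)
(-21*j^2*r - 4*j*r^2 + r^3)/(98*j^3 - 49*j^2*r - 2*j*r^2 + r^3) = r*(3*j + r)/(-14*j^2 + 5*j*r + r^2)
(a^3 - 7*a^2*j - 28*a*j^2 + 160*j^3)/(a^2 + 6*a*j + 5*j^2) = (a^2 - 12*a*j + 32*j^2)/(a + j)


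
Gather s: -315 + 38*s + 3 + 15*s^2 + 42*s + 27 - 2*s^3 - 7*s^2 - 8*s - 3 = -2*s^3 + 8*s^2 + 72*s - 288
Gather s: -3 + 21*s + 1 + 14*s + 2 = 35*s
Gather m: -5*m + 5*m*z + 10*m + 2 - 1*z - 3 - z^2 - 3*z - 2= m*(5*z + 5) - z^2 - 4*z - 3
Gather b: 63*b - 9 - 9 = 63*b - 18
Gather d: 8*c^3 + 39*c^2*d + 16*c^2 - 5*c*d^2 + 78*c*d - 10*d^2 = 8*c^3 + 16*c^2 + d^2*(-5*c - 10) + d*(39*c^2 + 78*c)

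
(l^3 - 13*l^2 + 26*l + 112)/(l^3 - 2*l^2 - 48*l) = (l^2 - 5*l - 14)/(l*(l + 6))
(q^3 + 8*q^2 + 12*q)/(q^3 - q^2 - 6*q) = (q + 6)/(q - 3)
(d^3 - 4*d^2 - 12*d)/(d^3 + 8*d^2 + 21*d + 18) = d*(d - 6)/(d^2 + 6*d + 9)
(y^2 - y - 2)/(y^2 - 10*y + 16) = (y + 1)/(y - 8)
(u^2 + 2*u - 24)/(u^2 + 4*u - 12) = (u - 4)/(u - 2)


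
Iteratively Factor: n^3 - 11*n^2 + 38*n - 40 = (n - 2)*(n^2 - 9*n + 20) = (n - 5)*(n - 2)*(n - 4)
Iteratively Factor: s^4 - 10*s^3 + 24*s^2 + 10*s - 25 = (s - 5)*(s^3 - 5*s^2 - s + 5) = (s - 5)*(s + 1)*(s^2 - 6*s + 5) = (s - 5)^2*(s + 1)*(s - 1)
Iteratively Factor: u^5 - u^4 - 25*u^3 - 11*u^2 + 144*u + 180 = (u + 3)*(u^4 - 4*u^3 - 13*u^2 + 28*u + 60) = (u - 3)*(u + 3)*(u^3 - u^2 - 16*u - 20) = (u - 3)*(u + 2)*(u + 3)*(u^2 - 3*u - 10) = (u - 5)*(u - 3)*(u + 2)*(u + 3)*(u + 2)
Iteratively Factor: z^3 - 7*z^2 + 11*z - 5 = (z - 5)*(z^2 - 2*z + 1) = (z - 5)*(z - 1)*(z - 1)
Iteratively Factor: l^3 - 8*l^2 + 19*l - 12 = (l - 4)*(l^2 - 4*l + 3) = (l - 4)*(l - 3)*(l - 1)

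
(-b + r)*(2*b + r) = -2*b^2 + b*r + r^2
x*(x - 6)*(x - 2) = x^3 - 8*x^2 + 12*x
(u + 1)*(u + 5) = u^2 + 6*u + 5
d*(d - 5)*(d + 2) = d^3 - 3*d^2 - 10*d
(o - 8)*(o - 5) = o^2 - 13*o + 40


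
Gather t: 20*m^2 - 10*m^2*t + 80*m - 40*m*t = 20*m^2 + 80*m + t*(-10*m^2 - 40*m)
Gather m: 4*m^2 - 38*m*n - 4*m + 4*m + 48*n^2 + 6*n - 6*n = 4*m^2 - 38*m*n + 48*n^2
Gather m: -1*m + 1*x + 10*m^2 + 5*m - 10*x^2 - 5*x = 10*m^2 + 4*m - 10*x^2 - 4*x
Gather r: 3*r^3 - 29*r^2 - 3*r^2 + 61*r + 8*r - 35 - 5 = 3*r^3 - 32*r^2 + 69*r - 40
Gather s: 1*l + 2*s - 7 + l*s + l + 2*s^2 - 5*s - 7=2*l + 2*s^2 + s*(l - 3) - 14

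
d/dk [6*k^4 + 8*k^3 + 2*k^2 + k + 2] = 24*k^3 + 24*k^2 + 4*k + 1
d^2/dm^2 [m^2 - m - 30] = 2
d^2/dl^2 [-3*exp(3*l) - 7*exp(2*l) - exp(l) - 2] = (-27*exp(2*l) - 28*exp(l) - 1)*exp(l)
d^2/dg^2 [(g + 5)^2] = 2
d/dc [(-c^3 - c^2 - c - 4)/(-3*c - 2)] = (6*c^3 + 9*c^2 + 4*c - 10)/(9*c^2 + 12*c + 4)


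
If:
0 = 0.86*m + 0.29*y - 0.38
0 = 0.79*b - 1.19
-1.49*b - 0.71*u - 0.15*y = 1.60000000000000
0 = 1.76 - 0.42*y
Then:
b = 1.51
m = -0.97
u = -6.30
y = 4.19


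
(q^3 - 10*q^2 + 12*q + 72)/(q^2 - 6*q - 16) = (q^2 - 12*q + 36)/(q - 8)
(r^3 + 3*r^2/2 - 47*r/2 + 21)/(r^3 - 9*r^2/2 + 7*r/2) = (r + 6)/r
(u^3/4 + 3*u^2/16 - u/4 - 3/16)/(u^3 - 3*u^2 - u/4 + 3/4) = (u^3 + 3*u^2/4 - u - 3/4)/(4*u^3 - 12*u^2 - u + 3)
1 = 1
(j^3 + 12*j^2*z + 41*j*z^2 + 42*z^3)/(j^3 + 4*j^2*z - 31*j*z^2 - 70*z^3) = (-j - 3*z)/(-j + 5*z)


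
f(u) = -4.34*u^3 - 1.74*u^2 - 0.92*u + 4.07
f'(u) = -13.02*u^2 - 3.48*u - 0.92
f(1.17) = -6.34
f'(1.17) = -22.81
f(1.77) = -27.08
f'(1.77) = -47.87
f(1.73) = -25.20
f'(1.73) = -45.91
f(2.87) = -115.50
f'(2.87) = -118.15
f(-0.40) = 4.44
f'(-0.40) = -1.61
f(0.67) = 1.37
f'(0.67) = -9.10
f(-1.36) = 13.02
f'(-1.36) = -20.27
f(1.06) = -4.03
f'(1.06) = -19.24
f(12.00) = -7757.05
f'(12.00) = -1917.56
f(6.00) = -1001.53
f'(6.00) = -490.52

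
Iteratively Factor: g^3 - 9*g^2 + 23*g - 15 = (g - 1)*(g^2 - 8*g + 15) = (g - 5)*(g - 1)*(g - 3)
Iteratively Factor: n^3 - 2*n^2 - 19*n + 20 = (n - 5)*(n^2 + 3*n - 4) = (n - 5)*(n + 4)*(n - 1)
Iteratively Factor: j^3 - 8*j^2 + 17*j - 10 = (j - 2)*(j^2 - 6*j + 5) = (j - 2)*(j - 1)*(j - 5)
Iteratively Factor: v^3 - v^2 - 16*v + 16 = (v - 1)*(v^2 - 16) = (v - 1)*(v + 4)*(v - 4)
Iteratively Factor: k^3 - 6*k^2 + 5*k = (k)*(k^2 - 6*k + 5) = k*(k - 1)*(k - 5)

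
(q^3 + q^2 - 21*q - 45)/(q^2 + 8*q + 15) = (q^2 - 2*q - 15)/(q + 5)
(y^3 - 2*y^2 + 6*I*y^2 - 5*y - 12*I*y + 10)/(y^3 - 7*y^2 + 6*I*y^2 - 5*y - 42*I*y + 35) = (y - 2)/(y - 7)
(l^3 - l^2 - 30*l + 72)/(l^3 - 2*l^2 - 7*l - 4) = (l^2 + 3*l - 18)/(l^2 + 2*l + 1)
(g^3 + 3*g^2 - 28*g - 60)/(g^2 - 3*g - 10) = g + 6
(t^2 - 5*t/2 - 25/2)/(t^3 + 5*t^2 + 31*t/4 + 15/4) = 2*(t - 5)/(2*t^2 + 5*t + 3)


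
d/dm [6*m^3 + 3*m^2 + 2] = 6*m*(3*m + 1)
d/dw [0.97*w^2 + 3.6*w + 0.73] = 1.94*w + 3.6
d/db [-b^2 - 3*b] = -2*b - 3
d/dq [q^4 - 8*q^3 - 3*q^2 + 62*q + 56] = 4*q^3 - 24*q^2 - 6*q + 62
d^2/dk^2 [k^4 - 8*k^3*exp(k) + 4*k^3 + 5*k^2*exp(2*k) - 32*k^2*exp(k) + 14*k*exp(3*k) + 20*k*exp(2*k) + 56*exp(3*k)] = -8*k^3*exp(k) + 20*k^2*exp(2*k) - 80*k^2*exp(k) + 12*k^2 + 126*k*exp(3*k) + 120*k*exp(2*k) - 176*k*exp(k) + 24*k + 588*exp(3*k) + 90*exp(2*k) - 64*exp(k)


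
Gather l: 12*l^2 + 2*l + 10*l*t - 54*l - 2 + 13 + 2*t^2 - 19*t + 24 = 12*l^2 + l*(10*t - 52) + 2*t^2 - 19*t + 35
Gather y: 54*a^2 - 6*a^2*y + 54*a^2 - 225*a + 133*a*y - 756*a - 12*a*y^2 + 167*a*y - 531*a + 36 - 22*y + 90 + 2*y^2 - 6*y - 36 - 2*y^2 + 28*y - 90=108*a^2 - 12*a*y^2 - 1512*a + y*(-6*a^2 + 300*a)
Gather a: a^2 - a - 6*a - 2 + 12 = a^2 - 7*a + 10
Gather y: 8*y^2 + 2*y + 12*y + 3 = 8*y^2 + 14*y + 3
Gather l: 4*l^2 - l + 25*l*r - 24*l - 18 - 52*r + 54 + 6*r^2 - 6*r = 4*l^2 + l*(25*r - 25) + 6*r^2 - 58*r + 36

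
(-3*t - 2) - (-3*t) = -2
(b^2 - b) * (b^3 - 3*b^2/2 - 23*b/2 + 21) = b^5 - 5*b^4/2 - 10*b^3 + 65*b^2/2 - 21*b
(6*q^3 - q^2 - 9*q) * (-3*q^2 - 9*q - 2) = -18*q^5 - 51*q^4 + 24*q^3 + 83*q^2 + 18*q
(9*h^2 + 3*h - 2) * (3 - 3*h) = -27*h^3 + 18*h^2 + 15*h - 6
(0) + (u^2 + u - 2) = u^2 + u - 2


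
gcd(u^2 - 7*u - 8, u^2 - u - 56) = u - 8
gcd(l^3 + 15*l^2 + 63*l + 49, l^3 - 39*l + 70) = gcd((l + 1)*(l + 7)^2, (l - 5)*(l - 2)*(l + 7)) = l + 7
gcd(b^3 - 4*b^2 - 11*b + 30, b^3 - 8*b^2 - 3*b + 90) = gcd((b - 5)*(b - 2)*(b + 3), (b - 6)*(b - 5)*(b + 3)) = b^2 - 2*b - 15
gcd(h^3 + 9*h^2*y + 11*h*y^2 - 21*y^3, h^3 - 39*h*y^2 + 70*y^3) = h + 7*y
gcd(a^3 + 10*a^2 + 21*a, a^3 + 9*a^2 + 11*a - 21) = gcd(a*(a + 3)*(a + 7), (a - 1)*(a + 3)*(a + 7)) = a^2 + 10*a + 21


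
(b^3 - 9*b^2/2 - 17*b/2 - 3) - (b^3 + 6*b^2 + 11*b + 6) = -21*b^2/2 - 39*b/2 - 9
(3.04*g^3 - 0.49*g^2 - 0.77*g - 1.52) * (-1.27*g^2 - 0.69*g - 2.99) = -3.8608*g^5 - 1.4753*g^4 - 7.7736*g^3 + 3.9268*g^2 + 3.3511*g + 4.5448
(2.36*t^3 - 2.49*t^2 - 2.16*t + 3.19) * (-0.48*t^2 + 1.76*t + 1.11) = -1.1328*t^5 + 5.3488*t^4 - 0.726*t^3 - 8.0967*t^2 + 3.2168*t + 3.5409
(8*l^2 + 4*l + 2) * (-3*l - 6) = -24*l^3 - 60*l^2 - 30*l - 12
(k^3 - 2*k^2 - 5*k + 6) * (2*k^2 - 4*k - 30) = 2*k^5 - 8*k^4 - 32*k^3 + 92*k^2 + 126*k - 180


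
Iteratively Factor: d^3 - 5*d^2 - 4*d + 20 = (d - 2)*(d^2 - 3*d - 10) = (d - 5)*(d - 2)*(d + 2)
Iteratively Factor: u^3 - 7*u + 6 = (u - 2)*(u^2 + 2*u - 3) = (u - 2)*(u - 1)*(u + 3)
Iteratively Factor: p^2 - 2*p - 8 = (p - 4)*(p + 2)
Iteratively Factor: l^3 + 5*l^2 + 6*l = (l + 3)*(l^2 + 2*l) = l*(l + 3)*(l + 2)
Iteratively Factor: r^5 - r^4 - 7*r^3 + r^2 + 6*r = (r + 2)*(r^4 - 3*r^3 - r^2 + 3*r) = (r - 3)*(r + 2)*(r^3 - r) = r*(r - 3)*(r + 2)*(r^2 - 1) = r*(r - 3)*(r - 1)*(r + 2)*(r + 1)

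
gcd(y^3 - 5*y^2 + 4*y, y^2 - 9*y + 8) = y - 1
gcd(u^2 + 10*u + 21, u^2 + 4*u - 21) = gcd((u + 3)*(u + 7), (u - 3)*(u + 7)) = u + 7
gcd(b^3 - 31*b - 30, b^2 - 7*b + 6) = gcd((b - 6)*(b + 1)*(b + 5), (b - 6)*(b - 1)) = b - 6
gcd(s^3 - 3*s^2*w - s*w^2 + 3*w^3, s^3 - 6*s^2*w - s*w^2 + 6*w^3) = s^2 - w^2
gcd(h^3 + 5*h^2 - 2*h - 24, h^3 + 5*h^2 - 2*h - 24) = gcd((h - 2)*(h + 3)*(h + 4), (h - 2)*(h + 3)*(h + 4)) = h^3 + 5*h^2 - 2*h - 24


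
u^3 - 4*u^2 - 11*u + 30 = (u - 5)*(u - 2)*(u + 3)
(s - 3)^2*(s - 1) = s^3 - 7*s^2 + 15*s - 9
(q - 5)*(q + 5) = q^2 - 25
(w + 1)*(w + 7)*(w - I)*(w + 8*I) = w^4 + 8*w^3 + 7*I*w^3 + 15*w^2 + 56*I*w^2 + 64*w + 49*I*w + 56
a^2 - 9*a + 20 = (a - 5)*(a - 4)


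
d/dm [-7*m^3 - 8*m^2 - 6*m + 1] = -21*m^2 - 16*m - 6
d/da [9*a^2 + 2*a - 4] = 18*a + 2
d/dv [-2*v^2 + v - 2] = 1 - 4*v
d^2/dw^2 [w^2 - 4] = 2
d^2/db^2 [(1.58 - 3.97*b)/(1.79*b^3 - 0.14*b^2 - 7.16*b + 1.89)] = (-76.321662*b^5 + 66.719028*b^4 - 108.253008*b^3 + 39.85722*b^2 - 28.871808*b + 55.388176)/(5.735339*b^9 - 1.345722*b^8 - 68.718816*b^7 + 28.930279*b^6 + 272.03346*b^5 - 166.758396*b^4 - 336.512303*b^3 + 289.17567*b^2 - 76.728708*b + 6.751269)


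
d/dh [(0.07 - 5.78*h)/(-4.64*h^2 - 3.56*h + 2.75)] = (-26.8192*h^2 + 0.6496*h - 15.6458)/(21.5296*h^4 + 33.0368*h^3 - 12.8464*h^2 - 19.58*h + 7.5625)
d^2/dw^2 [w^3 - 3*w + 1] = 6*w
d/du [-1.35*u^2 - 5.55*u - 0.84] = -2.7*u - 5.55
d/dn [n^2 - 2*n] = 2*n - 2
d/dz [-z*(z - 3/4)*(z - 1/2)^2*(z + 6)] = -5*z^4 - 17*z^3 + 57*z^2/2 - 93*z/8 + 9/8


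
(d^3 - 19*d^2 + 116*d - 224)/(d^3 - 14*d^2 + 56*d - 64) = (d - 7)/(d - 2)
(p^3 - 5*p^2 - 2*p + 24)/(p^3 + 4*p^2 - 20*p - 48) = (p - 3)/(p + 6)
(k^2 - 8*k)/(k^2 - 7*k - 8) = k/(k + 1)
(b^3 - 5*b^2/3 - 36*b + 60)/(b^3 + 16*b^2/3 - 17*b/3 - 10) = (b - 6)/(b + 1)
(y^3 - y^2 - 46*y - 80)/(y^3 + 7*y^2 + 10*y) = (y - 8)/y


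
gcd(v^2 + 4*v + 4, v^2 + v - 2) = v + 2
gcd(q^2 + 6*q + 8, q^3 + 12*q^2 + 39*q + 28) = q + 4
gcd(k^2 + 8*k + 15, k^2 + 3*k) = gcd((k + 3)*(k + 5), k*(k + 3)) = k + 3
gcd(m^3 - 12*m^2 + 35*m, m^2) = m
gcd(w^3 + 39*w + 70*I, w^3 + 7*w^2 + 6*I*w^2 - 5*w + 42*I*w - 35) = w + 5*I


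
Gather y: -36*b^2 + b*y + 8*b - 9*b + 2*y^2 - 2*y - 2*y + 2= -36*b^2 - b + 2*y^2 + y*(b - 4) + 2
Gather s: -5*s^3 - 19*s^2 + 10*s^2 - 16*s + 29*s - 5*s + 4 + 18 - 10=-5*s^3 - 9*s^2 + 8*s + 12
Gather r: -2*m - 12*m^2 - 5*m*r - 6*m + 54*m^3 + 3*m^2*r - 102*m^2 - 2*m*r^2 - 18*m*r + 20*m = 54*m^3 - 114*m^2 - 2*m*r^2 + 12*m + r*(3*m^2 - 23*m)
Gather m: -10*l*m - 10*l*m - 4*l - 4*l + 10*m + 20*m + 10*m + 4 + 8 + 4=-8*l + m*(40 - 20*l) + 16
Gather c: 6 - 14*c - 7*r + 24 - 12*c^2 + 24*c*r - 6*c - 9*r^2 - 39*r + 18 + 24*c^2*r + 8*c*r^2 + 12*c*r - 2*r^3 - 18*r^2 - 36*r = c^2*(24*r - 12) + c*(8*r^2 + 36*r - 20) - 2*r^3 - 27*r^2 - 82*r + 48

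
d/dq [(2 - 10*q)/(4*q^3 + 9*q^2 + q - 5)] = 2*(40*q^3 + 33*q^2 - 18*q + 24)/(16*q^6 + 72*q^5 + 89*q^4 - 22*q^3 - 89*q^2 - 10*q + 25)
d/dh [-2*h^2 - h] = -4*h - 1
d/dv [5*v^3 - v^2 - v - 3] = 15*v^2 - 2*v - 1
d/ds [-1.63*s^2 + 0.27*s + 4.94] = 0.27 - 3.26*s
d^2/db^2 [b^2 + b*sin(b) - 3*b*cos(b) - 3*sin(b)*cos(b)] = -b*sin(b) + 3*b*cos(b) + 6*sin(b) + 6*sin(2*b) + 2*cos(b) + 2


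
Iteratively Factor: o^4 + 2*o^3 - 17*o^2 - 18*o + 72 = (o + 3)*(o^3 - o^2 - 14*o + 24) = (o - 2)*(o + 3)*(o^2 + o - 12) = (o - 3)*(o - 2)*(o + 3)*(o + 4)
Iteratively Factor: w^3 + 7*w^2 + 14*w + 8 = (w + 4)*(w^2 + 3*w + 2) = (w + 1)*(w + 4)*(w + 2)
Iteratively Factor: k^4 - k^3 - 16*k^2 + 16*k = (k)*(k^3 - k^2 - 16*k + 16) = k*(k + 4)*(k^2 - 5*k + 4) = k*(k - 4)*(k + 4)*(k - 1)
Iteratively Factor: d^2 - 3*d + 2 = (d - 1)*(d - 2)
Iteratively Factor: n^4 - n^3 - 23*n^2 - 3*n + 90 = (n - 2)*(n^3 + n^2 - 21*n - 45) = (n - 2)*(n + 3)*(n^2 - 2*n - 15) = (n - 5)*(n - 2)*(n + 3)*(n + 3)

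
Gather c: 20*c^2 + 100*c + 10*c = 20*c^2 + 110*c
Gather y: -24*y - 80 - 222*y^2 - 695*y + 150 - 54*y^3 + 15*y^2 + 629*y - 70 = -54*y^3 - 207*y^2 - 90*y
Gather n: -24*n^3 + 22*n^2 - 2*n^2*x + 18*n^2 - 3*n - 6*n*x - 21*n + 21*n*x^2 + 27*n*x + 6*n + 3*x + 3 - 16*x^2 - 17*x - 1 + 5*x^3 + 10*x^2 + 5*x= -24*n^3 + n^2*(40 - 2*x) + n*(21*x^2 + 21*x - 18) + 5*x^3 - 6*x^2 - 9*x + 2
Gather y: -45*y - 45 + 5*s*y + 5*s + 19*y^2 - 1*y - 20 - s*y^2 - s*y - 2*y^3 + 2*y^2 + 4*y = 5*s - 2*y^3 + y^2*(21 - s) + y*(4*s - 42) - 65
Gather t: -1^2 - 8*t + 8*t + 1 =0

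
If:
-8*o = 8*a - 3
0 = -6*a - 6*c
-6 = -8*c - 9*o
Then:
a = -21/136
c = 21/136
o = 9/17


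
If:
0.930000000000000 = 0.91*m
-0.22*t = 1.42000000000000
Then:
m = 1.02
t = -6.45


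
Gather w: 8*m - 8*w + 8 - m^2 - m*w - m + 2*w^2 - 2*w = -m^2 + 7*m + 2*w^2 + w*(-m - 10) + 8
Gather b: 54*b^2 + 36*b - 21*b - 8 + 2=54*b^2 + 15*b - 6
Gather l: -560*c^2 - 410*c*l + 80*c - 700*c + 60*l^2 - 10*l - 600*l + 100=-560*c^2 - 620*c + 60*l^2 + l*(-410*c - 610) + 100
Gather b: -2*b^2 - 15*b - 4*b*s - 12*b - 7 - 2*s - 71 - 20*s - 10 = -2*b^2 + b*(-4*s - 27) - 22*s - 88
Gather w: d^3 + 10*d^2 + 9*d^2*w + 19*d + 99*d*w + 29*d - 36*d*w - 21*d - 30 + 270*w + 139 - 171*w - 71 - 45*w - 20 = d^3 + 10*d^2 + 27*d + w*(9*d^2 + 63*d + 54) + 18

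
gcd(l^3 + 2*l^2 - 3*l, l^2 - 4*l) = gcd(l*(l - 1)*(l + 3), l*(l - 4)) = l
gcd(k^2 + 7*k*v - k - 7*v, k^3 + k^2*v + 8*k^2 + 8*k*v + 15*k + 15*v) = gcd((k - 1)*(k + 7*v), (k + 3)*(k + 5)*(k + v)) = 1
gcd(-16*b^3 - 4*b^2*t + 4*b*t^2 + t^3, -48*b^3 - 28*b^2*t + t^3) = 8*b^2 + 6*b*t + t^2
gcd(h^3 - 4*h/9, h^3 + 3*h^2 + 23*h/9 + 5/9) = 1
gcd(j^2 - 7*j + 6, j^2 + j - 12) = 1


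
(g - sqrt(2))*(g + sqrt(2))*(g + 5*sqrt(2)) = g^3 + 5*sqrt(2)*g^2 - 2*g - 10*sqrt(2)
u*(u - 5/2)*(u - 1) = u^3 - 7*u^2/2 + 5*u/2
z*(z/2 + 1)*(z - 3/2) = z^3/2 + z^2/4 - 3*z/2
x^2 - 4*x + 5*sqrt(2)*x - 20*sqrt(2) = (x - 4)*(x + 5*sqrt(2))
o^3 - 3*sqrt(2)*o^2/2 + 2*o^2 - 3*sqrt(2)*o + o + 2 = (o + 2)*(o - sqrt(2))*(o - sqrt(2)/2)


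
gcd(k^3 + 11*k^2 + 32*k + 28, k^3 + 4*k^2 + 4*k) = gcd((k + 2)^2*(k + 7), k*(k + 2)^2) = k^2 + 4*k + 4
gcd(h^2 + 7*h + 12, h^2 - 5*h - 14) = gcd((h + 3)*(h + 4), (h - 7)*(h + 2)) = 1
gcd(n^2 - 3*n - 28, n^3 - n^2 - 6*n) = 1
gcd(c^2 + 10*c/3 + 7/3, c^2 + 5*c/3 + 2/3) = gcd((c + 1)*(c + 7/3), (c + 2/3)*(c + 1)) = c + 1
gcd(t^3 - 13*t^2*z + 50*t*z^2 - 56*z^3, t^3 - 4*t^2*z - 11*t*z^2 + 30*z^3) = -t + 2*z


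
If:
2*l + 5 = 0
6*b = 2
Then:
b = 1/3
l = -5/2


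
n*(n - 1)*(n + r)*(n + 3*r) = n^4 + 4*n^3*r - n^3 + 3*n^2*r^2 - 4*n^2*r - 3*n*r^2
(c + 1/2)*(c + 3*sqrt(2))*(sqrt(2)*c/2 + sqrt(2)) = sqrt(2)*c^3/2 + 5*sqrt(2)*c^2/4 + 3*c^2 + sqrt(2)*c/2 + 15*c/2 + 3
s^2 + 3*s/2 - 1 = (s - 1/2)*(s + 2)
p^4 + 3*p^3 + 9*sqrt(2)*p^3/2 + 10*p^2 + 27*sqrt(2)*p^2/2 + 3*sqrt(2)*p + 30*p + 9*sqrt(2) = (p + 3)*(p + sqrt(2)/2)*(p + sqrt(2))*(p + 3*sqrt(2))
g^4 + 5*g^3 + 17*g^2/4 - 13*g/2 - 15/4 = (g - 1)*(g + 1/2)*(g + 5/2)*(g + 3)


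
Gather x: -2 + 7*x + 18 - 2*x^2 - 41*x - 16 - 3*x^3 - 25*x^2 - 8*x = -3*x^3 - 27*x^2 - 42*x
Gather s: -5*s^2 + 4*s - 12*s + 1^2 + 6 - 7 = -5*s^2 - 8*s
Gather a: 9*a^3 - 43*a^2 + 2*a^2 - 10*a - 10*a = 9*a^3 - 41*a^2 - 20*a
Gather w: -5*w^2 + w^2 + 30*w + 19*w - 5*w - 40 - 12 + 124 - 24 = -4*w^2 + 44*w + 48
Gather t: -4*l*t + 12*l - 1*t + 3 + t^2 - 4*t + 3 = 12*l + t^2 + t*(-4*l - 5) + 6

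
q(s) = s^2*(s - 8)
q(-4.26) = -222.49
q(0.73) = -3.87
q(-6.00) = -504.00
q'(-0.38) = 6.51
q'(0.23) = -3.52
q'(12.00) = 240.00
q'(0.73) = -10.08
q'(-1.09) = 21.00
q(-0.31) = -0.80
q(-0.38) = -1.21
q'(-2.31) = 52.97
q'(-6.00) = 204.00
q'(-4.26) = 122.60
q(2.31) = -30.36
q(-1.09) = -10.80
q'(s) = s^2 + 2*s*(s - 8)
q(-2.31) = -55.02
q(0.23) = -0.41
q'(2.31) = -20.95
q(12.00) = 576.00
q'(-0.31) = 5.25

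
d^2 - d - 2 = (d - 2)*(d + 1)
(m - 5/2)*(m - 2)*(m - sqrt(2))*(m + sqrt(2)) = m^4 - 9*m^3/2 + 3*m^2 + 9*m - 10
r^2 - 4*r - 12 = (r - 6)*(r + 2)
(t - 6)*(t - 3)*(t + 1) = t^3 - 8*t^2 + 9*t + 18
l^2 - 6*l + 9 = (l - 3)^2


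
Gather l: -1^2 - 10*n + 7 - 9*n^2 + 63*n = -9*n^2 + 53*n + 6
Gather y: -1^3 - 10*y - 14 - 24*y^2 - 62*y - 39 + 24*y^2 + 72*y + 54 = 0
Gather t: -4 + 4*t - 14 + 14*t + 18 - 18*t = 0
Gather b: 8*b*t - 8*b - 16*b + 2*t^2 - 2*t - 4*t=b*(8*t - 24) + 2*t^2 - 6*t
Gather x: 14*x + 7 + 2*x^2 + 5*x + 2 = 2*x^2 + 19*x + 9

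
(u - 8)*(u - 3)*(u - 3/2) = u^3 - 25*u^2/2 + 81*u/2 - 36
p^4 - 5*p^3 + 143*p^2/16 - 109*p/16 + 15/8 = (p - 2)*(p - 5/4)*(p - 1)*(p - 3/4)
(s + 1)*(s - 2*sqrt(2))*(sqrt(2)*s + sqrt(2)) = sqrt(2)*s^3 - 4*s^2 + 2*sqrt(2)*s^2 - 8*s + sqrt(2)*s - 4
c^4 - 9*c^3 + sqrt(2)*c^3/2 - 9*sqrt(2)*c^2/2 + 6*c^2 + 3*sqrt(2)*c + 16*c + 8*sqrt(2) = (c - 8)*(c - 2)*(sqrt(2)*c/2 + sqrt(2)/2)*(sqrt(2)*c + 1)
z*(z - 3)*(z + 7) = z^3 + 4*z^2 - 21*z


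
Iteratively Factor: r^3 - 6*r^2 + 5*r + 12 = (r - 4)*(r^2 - 2*r - 3) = (r - 4)*(r + 1)*(r - 3)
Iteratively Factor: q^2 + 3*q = (q + 3)*(q)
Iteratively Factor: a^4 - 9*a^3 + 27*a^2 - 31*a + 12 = (a - 1)*(a^3 - 8*a^2 + 19*a - 12) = (a - 1)^2*(a^2 - 7*a + 12) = (a - 3)*(a - 1)^2*(a - 4)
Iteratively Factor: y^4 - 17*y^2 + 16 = (y - 1)*(y^3 + y^2 - 16*y - 16) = (y - 1)*(y + 4)*(y^2 - 3*y - 4) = (y - 1)*(y + 1)*(y + 4)*(y - 4)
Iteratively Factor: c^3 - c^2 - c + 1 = (c + 1)*(c^2 - 2*c + 1) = (c - 1)*(c + 1)*(c - 1)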